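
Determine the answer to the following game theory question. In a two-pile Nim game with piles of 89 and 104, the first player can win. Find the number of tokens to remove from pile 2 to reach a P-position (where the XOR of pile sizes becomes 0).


Piles: 89 and 104
Current XOR: 89 XOR 104 = 49 (non-zero, so this is an N-position).
To make the XOR zero, we need to find a move that balances the piles.
For pile 2 (size 104): target = 104 XOR 49 = 89
We reduce pile 2 from 104 to 89.
Tokens removed: 104 - 89 = 15
Verification: 89 XOR 89 = 0

15


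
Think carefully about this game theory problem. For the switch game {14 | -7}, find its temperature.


The game is {14 | -7}, a switch {a | b} with numbers a > b.
Cooling {a | b} by t gives {a - t | b + t}, which stops being hot when a - t = b + t, i.e. at t = (a - b)/2. So the temperature of a switch is (a - b)/2.
Temperature = (Left option - Right option) / 2
= (14 - (-7)) / 2
= 21 / 2
= 21/2

21/2


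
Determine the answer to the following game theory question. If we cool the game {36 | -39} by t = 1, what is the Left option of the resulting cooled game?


Original game: {36 | -39} (a switch {a | b} with a > b).
Cooling by t (for t below the temperature (a - b)/2 = 75/2) taxes each move by t: {a | b} cooled by t is {a - t | b + t}.
Cooling amount: t = 1
Cooled Left option: 36 - 1 = 35
Cooled Right option: -39 + 1 = -38
Cooled game: {35 | -38}
Left option = 35

35


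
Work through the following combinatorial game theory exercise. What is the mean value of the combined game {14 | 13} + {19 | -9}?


G1 = {14 | 13}, G2 = {19 | -9}
Each is a switch {a | b} with numbers a > b; its mean value is (a + b)/2, and mean value is additive over game sums: m(G1 + G2) = m(G1) + m(G2).
Mean of G1 = (14 + (13))/2 = 27/2 = 27/2
Mean of G2 = (19 + (-9))/2 = 10/2 = 5
Mean of G1 + G2 = 27/2 + 5 = 37/2

37/2


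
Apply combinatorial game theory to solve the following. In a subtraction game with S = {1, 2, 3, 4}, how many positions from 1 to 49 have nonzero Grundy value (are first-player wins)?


Subtraction set S = {1, 2, 3, 4}, so G(n) = n mod 5.
G(n) = 0 when n is a multiple of 5.
Multiples of 5 in [1, 49]: 9
N-positions (nonzero Grundy) = 49 - 9 = 40

40


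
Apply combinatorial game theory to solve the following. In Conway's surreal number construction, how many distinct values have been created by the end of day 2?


Day 0: {|} = 0 is born. Count = 1.
Day n: the number of surreal numbers born by day n is 2^(n+1) - 1.
By day 0: 2^1 - 1 = 1
By day 1: 2^2 - 1 = 3
By day 2: 2^3 - 1 = 7
By day 2: 7 surreal numbers.

7


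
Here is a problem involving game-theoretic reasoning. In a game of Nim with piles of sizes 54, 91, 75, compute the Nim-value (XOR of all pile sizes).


We need the XOR (exclusive or) of all pile sizes.
After XOR-ing pile 1 (size 54): 0 XOR 54 = 54
After XOR-ing pile 2 (size 91): 54 XOR 91 = 109
After XOR-ing pile 3 (size 75): 109 XOR 75 = 38
The Nim-value of this position is 38.

38


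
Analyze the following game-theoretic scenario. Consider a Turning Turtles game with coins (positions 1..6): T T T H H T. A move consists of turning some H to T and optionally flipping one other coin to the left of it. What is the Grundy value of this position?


Coins: T T T H H T
Key fact: a single head at position k behaves exactly like a Nim heap of size k (turning it to T and optionally flipping a coin at j < k corresponds to moving the heap from k to j, or to 0), and heads combine as a disjunctive sum (two heads at the same place would cancel, matching j XOR j = 0). So the Nim-value is the XOR of the 1-indexed positions of the heads.
Face-up positions (1-indexed): [4, 5]
XOR 0 with 4: 0 XOR 4 = 4
XOR 4 with 5: 4 XOR 5 = 1
Nim-value = 1

1


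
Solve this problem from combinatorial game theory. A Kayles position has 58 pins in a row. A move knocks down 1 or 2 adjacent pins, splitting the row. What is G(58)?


Kayles: a move removes 1 or 2 adjacent pins from a contiguous row.
Removing pins from a row of k leaves two independent rows (a, b) with a + b = k - 1 (one pin) or a + b = k - 2 (two pins); an end removal gives a = 0.
By Sprague-Grundy, G(k) = mex{ G(a) XOR G(b) } over all these splits. G(0) = 0.
G(1): splits (0,0):0^0=0 -> mex({0}) = 1
G(2): splits (0,1):0^1=1 (0,0):0^0=0 -> mex({0, 1}) = 2
G(3): splits (0,2):0^2=2 (1,1):1^1=0 (0,1):0^1=1 -> mex({0, 1, 2}) = 3
G(4): splits (0,3):0^3=3 (1,2):1^2=3 (0,2):0^2=2 (1,1):1^1=0 -> mex({0, 2, 3}) = 1
G(5): splits (0,4):0^1=1 (1,3):1^3=2 (2,2):2^2=0 (0,3):0^3=3 (1,2):1^2=3 -> mex({0, 1, 2, 3}) = 4
G(6) = mex({0, 1, 2, 4}) = 3
G(7) = mex({0, 1, 3, 4, 5}) = 2
G(8) = mex({0, 2, 3, 5, 6}) = 1
G(9) = mex({0, 1, 2, 3, 6, 7}) = 4
G(10) = mex({0, 1, 3, 4, 5, 7}) = 2
G(11) = mex({0, 1, 2, 3, 4, 5}) = 6
G(12) = mex({0, 1, 2, 3, 5, 6, 7}) = 4
G(13) = mex({0, 2, 3, 4, 6, 7}) = 1
G(14) = mex({0, 1, 4, 5, 6, 7}) = 2
G(15) = mex({0, 1, 2, 3, 4, 5, 6}) = 7
G(16) = mex({0, 2, 3, 5, 6, 7}) = 1
G(17) = mex({0, 1, 2, 3, 5, 6, 7}) = 4
G(18) = mex({0, 1, 2, 4, 5, 6}) = 3
G(19) = mex({0, 1, 3, 4, 5, 7}) = 2
G(20) = mex({0, 2, 3, 4, 5, 6, 7}) = 1
G(21) = mex({0, 1, 2, 3, 5, 6, 7}) = 4
G(22) = mex({0, 1, 2, 3, 4, 5, 7}) = 6
G(23) = mex({0, 1, 2, 3, 4, 5, 6}) = 7
G(24) = mex({0, 1, 2, 3, 5, 6, 7}) = 4
G(25) = mex({0, 2, 3, 4, 6, 7}) = 1
G(26) = mex({0, 1, 3, 4, 5, 6, 7}) = 2
G(27) = mex({0, 1, 2, 3, 4, 5, 6, 7}) = 8
G(28) = mex({0, 1, 2, 3, 4, 6, 7, 8}) = 5
G(29) = mex({0, 1, 2, 3, 5, 6, 7, 8, 9}) = 4
G(30) = mex({0, 1, 2, 3, 4, 5, 6, 9, 10}) = 7
G(31) = mex({0, 1, 3, 4, 5, 7, 10, 11}) = 2
G(32) = mex({0, 2, 3, 4, 5, 6, 7, 9, 11}) = 1
G(33) = mex({0, 1, 2, 3, 4, 5, 6, 7, 9, 12}) = 8
G(34) = mex({0, 1, 2, 3, 4, 5, 7, 8, 11, 12}) = 6
G(35) = mex({0, 1, 2, 3, 4, 5, 6, 8, 9, 10, 11}) = 7
G(36) = mex({0, 1, 2, 3, 5, 6, 7, 9, 10}) = 4
G(37) = mex({0, 2, 3, 4, 6, 7, 9, 10, 11, 12}) = 1
G(38) = mex({0, 1, 3, 4, 5, 6, 7, 9, 10, 11, 12}) = 2
G(39) = mex({0, 1, 2, 4, 5, 6, 7, 9, 10, 12, 14}) = 3
G(40) = mex({0, 2, 3, 4, 6, 7, 11, 12, 14}) = 1
G(41) = mex({0, 1, 2, 3, 5, 6, 7, 9, 10, 11, 12}) = 4
G(42) = mex({0, 1, 2, 3, 4, 5, 6, 9, 10}) = 7
G(43) = mex({0, 1, 3, 4, 5, 7, 9, 10, 12, 15}) = 2
G(44) = mex({0, 2, 3, 4, 5, 6, 7, 9, 10, 12, 15}) = 1
G(45) = mex({0, 1, 2, 3, 4, 5, 6, 7, 9, 10, 12, 14}) = 8
G(46) = mex({0, 1, 3, 4, 5, 7, 8, 11, 12, 14}) = 2
G(47) = mex({0, 1, 2, 3, 4, 5, 6, 8, 9, 10, 11, 12}) = 7
G(48) = mex({0, 1, 2, 3, 5, 6, 7, 9, 10}) = 4
G(49) = mex({0, 2, 3, 4, 6, 7, 9, 10, 11, 12, 15}) = 1
G(50) = mex({0, 1, 4, 5, 6, 7, 9, 11, 12, 14, 15}) = 2
G(51) = mex({0, 1, 2, 3, 4, 5, 6, 7, 9, 12, 14, 15}) = 8
G(52) = mex({0, 2, 3, 4, 5, 6, 7, 8, 11, 12, 15}) = 1
G(53) = mex({0, 1, 2, 3, 5, 6, 7, 8, 9, 10, 11, 12}) = 4
G(54) = mex({0, 1, 2, 3, 4, 5, 6, 9, 10}) = 7
G(55) = mex({0, 1, 3, 4, 5, 7, 9, 10, 11, 12}) = 2
G(56) = mex({0, 2, 3, 4, 5, 6, 7, 9, 10, 11, 12, 13, 14}) = 1
G(57) = mex({0, 1, 2, 3, 5, 6, 7, 9, 10, 12, 13, 14, 15}) = 4
G(58) = mex({0, 1, 3, 4, 5, 7, 11, 12, 14, 15}) = 2
Therefore G(58) = 2.

2


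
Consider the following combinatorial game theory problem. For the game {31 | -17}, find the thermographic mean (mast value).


Game = {31 | -17}, a switch {a | b} with numbers a > b.
Its thermograph has left wall a - t and right wall b + t, which meet at t = (a - b)/2, where both equal (a + b)/2. So the mast (mean value) is at (a + b)/2.
Mean = (31 + (-17))/2 = 14/2 = 7

7


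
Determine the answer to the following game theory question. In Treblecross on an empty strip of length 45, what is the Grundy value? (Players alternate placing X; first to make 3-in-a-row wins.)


Treblecross: place X on empty cells; 3-in-a-row wins.
Playing within two cells of an existing X lets the opponent win at once, so sensible play treats the cells i-2..i+2 around each X as dead. The player left with no safe cell loses, so this is a normal-play take-away game on strips of safe cells.
Placing X at cell i (0-indexed) of a strip of k safe cells leaves independent strips of sizes max(0, i-2) and max(0, k-i-3). Hence G(k) = mex{ G(max(0,i-2)) XOR G(max(0,k-i-3)) : 0 <= i < k }, with G(0) = 0.
G(1): splits (0,0):0^0=0 -> mex({0}) = 1
G(2): splits (0,0):0^0=0 -> mex({0}) = 1
G(3): splits (0,0):0^0=0 -> mex({0}) = 1
G(4): splits (0,1):0^1=1 (0,0):0^0=0 -> mex({0, 1}) = 2
G(5): splits (0,2):0^1=1 (0,1):0^1=1 (0,0):0^0=0 -> mex({0, 1}) = 2
G(6) = mex({1}) = 0
G(7) = mex({0, 1, 2}) = 3
G(8) = mex({0, 1, 2}) = 3
G(9) = mex({0, 2}) = 1
G(10) = mex({0, 2, 3}) = 1
G(11) = mex({0, 3}) = 1
G(12) = mex({1, 3}) = 0
G(13) = mex({0, 1, 2, 3}) = 4
G(14) = mex({0, 1, 2}) = 3
G(15) = mex({0, 1, 2}) = 3
G(16) = mex({0, 1, 2, 4}) = 3
G(17) = mex({0, 1, 3, 4}) = 2
G(18) = mex({0, 1, 3, 4}) = 2
G(19) = mex({0, 1, 3, 5}) = 2
G(20) = mex({0, 1, 2, 3, 5}) = 4
G(21) = mex({0, 1, 2, 3, 5}) = 4
G(22) = mex({1, 2, 6}) = 0
G(23) = mex({0, 1, 2, 3, 4, 6}) = 5
G(24) = mex({0, 1, 2, 3, 4}) = 5
G(25) = mex({0, 1, 3, 4, 7}) = 2
G(26) = mex({0, 1, 3, 4, 5, 7}) = 2
G(27) = mex({0, 1, 3, 5}) = 2
G(28) = mex({0, 1, 2, 5}) = 3
G(29) = mex({0, 1, 2, 4, 5, 6}) = 3
G(30) = mex({1, 2, 4, 6}) = 0
G(31) = mex({0, 1, 2, 3, 4, 6}) = 5
G(32) = mex({1, 2, 3, 4, 7}) = 0
G(33) = mex({0, 3, 7}) = 1
G(34) = mex({0, 2, 3, 5, 7}) = 1
G(35) = mex({0, 2, 3, 5, 6}) = 1
G(36) = mex({0, 1, 2, 5, 6}) = 3
G(37) = mex({0, 1, 2, 4, 5, 6}) = 3
G(38) = mex({0, 1, 2, 4}) = 3
G(39) = mex({0, 1, 2, 3, 4, 7}) = 5
G(40) = mex({0, 1, 2, 3, 4, 5, 7}) = 6
G(41) = mex({0, 1, 2, 3, 5, 7}) = 4
G(42) = mex({0, 1, 2, 3, 5, 6, 7}) = 4
G(43) = mex({0, 2, 3, 5, 6}) = 1
G(44) = mex({1, 2, 3, 4, 5, 6}) = 0
G(45) = mex({0, 1, 2, 3, 4, 6, 7}) = 5
Therefore G(45) = 5.

5


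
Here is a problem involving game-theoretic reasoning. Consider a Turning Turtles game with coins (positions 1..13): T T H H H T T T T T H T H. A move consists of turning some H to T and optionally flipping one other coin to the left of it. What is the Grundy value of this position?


Coins: T T H H H T T T T T H T H
Key fact: a single head at position k behaves exactly like a Nim heap of size k (turning it to T and optionally flipping a coin at j < k corresponds to moving the heap from k to j, or to 0), and heads combine as a disjunctive sum (two heads at the same place would cancel, matching j XOR j = 0). So the Nim-value is the XOR of the 1-indexed positions of the heads.
Face-up positions (1-indexed): [3, 4, 5, 11, 13]
XOR 0 with 3: 0 XOR 3 = 3
XOR 3 with 4: 3 XOR 4 = 7
XOR 7 with 5: 7 XOR 5 = 2
XOR 2 with 11: 2 XOR 11 = 9
XOR 9 with 13: 9 XOR 13 = 4
Nim-value = 4

4


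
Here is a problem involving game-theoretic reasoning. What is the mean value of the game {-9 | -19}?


Game = {-9 | -19}, a switch {a | b} with numbers a > b.
Its thermograph has left wall a - t and right wall b + t, which meet at t = (a - b)/2, where both equal (a + b)/2. So the mast (mean value) is at (a + b)/2.
Mean = (-9 + (-19))/2 = -28/2 = -14

-14


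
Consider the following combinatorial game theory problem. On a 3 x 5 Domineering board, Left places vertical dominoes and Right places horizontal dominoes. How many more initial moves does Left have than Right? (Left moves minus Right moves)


Board is 3 x 5 (rows x cols).
Left (vertical) placements: (rows-1) * cols = 2 * 5 = 10
Right (horizontal) placements: rows * (cols-1) = 3 * 4 = 12
Advantage = Left - Right = 10 - 12 = -2

-2


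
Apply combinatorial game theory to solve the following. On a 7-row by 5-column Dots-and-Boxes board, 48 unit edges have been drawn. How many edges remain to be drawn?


Grid: 7 x 5 boxes, i.e. 8 rows and 6 columns of dots.
Horizontal edges: (rows + 1) * cols = 8 * 5 = 40
Vertical edges: rows * (cols + 1) = 7 * 6 = 42
Total edges: 40 + 42 = 82
Edges drawn: 48
Remaining: 82 - 48 = 34

34


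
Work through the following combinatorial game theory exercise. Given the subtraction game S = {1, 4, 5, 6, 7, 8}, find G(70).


The subtraction set is S = {1, 4, 5, 6, 7, 8}.
G(k) = mex{ G(k - s) : s in S, s <= k }. We compute iteratively: G(0) = 0.
G(1) = mex({0}) = 1
G(2) = mex({1}) = 0
G(3) = mex({0}) = 1
G(4) = mex({0, 1}) = 2
G(5) = mex({0, 1, 2}) = 3
G(6) = mex({0, 1, 3}) = 2
G(7) = mex({0, 1, 2}) = 3
G(8) = mex({0, 1, 2, 3}) = 4
G(9) = mex({0, 1, 2, 3, 4}) = 5
G(10) = mex({0, 1, 2, 3, 5}) = 4
G(11) = mex({1, 2, 3, 4}) = 0
G(12) = mex({0, 2, 3, 4}) = 1
G(13) = mex({1, 2, 3, 4, 5}) = 0
G(14) = mex({0, 2, 3, 4, 5}) = 1
G(15) = mex({0, 1, 3, 4, 5}) = 2
G(16) = mex({0, 1, 2, 4, 5}) = 3
G(17) = mex({0, 1, 3, 4, 5}) = 2
G(18) = mex({0, 1, 2, 4}) = 3
Observe that G(11)..G(18) = 0, 1, 0, 1, 2, 3, 2, 3 repeats G(0)..G(7) = 0, 1, 0, 1, 2, 3, 2, 3.
For k >= max(S) = 8, G(k) is determined by the previous 8 values G(k-8)..G(k-1); a window of 8 consecutive values has recurred shifted by 11, so by induction G(k + 11) = G(k) for all k >= 0: the sequence is periodic from the start with period 11.
One period: G(0..10) = 0, 1, 0, 1, 2, 3, 2, 3, 4, 5, 4.
70 mod 11 = 4, so G(70) = G(4) = 2.

2


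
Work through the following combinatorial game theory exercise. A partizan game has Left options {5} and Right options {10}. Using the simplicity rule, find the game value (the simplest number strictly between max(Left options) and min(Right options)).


Left options: {5}, max = 5
Right options: {10}, min = 10
All options are numbers and max(Left) < min(Right), so by the simplicity theorem the value is the simplest (earliest-born) number strictly between 5 and 10.
Integers 6 through 9 all lie strictly between 5 and 10.
Among integers, the simplest (lowest birthday = smallest |n|; 0 is born on day 0, +-n on day n) is 6.
No non-integer in the interval can be simpler: if x is a non-integer in the interval, then floor(x) or ceil(x) also lies in the interval (the interval contains an integer), and both are proper prefixes of x's sign expansion, i.e. born earlier. So the game value is 6.
Game value = 6

6


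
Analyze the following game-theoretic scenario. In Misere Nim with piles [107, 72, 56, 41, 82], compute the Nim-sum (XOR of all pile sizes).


We need the XOR (exclusive or) of all pile sizes.
After XOR-ing pile 1 (size 107): 0 XOR 107 = 107
After XOR-ing pile 2 (size 72): 107 XOR 72 = 35
After XOR-ing pile 3 (size 56): 35 XOR 56 = 27
After XOR-ing pile 4 (size 41): 27 XOR 41 = 50
After XOR-ing pile 5 (size 82): 50 XOR 82 = 96
The Nim-value of this position is 96.

96


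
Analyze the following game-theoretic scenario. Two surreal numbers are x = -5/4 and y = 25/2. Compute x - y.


x = -5/4, y = 25/2
Converting to common denominator: 4
x = -5/4, y = 50/4
x - y = -5/4 - 25/2 = -55/4

-55/4


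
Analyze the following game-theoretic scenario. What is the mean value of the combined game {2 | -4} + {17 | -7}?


G1 = {2 | -4}, G2 = {17 | -7}
Each is a switch {a | b} with numbers a > b; its mean value is (a + b)/2, and mean value is additive over game sums: m(G1 + G2) = m(G1) + m(G2).
Mean of G1 = (2 + (-4))/2 = -2/2 = -1
Mean of G2 = (17 + (-7))/2 = 10/2 = 5
Mean of G1 + G2 = -1 + 5 = 4

4


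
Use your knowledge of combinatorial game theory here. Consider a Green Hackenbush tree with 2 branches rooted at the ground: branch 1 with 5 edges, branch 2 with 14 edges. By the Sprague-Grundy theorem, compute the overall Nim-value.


The tree has 2 branches from the ground vertex.
In Green Hackenbush, the Nim-value of a simple path of length k is k.
Branch 1: length 5, Nim-value = 5
Branch 2: length 14, Nim-value = 14
Total Nim-value = XOR of all branch values:
0 XOR 5 = 5
5 XOR 14 = 11
Nim-value of the tree = 11

11


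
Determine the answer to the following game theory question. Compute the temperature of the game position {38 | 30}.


The game is {38 | 30}, a switch {a | b} with numbers a > b.
Cooling {a | b} by t gives {a - t | b + t}, which stops being hot when a - t = b + t, i.e. at t = (a - b)/2. So the temperature of a switch is (a - b)/2.
Temperature = (Left option - Right option) / 2
= (38 - (30)) / 2
= 8 / 2
= 4

4


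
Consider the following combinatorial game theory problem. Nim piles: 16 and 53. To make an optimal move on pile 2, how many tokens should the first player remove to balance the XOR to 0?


Piles: 16 and 53
Current XOR: 16 XOR 53 = 37 (non-zero, so this is an N-position).
To make the XOR zero, we need to find a move that balances the piles.
For pile 2 (size 53): target = 53 XOR 37 = 16
We reduce pile 2 from 53 to 16.
Tokens removed: 53 - 16 = 37
Verification: 16 XOR 16 = 0

37


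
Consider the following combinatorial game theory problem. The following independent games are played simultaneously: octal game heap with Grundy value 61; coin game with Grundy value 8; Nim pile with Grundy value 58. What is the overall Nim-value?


By the Sprague-Grundy theorem, the Grundy value of a sum of games is the XOR of individual Grundy values.
octal game heap: Grundy value = 61. Running XOR: 0 XOR 61 = 61
coin game: Grundy value = 8. Running XOR: 61 XOR 8 = 53
Nim pile: Grundy value = 58. Running XOR: 53 XOR 58 = 15
The combined Grundy value is 15.

15


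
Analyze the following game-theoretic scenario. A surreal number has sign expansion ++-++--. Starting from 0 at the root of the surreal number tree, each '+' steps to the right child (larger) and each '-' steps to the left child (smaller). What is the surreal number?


Sign expansion: ++-++--
Rule: track bounds (lo, hi), initially (-inf, +inf). On '+', the current value becomes lo and we move to the simplest number in (value, hi): value + 1 if hi = +inf, otherwise the midpoint (value + hi)/2. On '-', the current value becomes hi and we move to value - 1 if lo = -inf, otherwise the midpoint (lo + value)/2.
Start at 0.
Step 1: sign = +, move right. Bounds: (0, +inf). Value = 1
Step 2: sign = +, move right. Bounds: (1, +inf). Value = 2
Step 3: sign = -, move left. Bounds: (1, 2). Value = 3/2
Step 4: sign = +, move right. Bounds: (3/2, 2). Value = 7/4
Step 5: sign = +, move right. Bounds: (7/4, 2). Value = 15/8
Step 6: sign = -, move left. Bounds: (7/4, 15/8). Value = 29/16
Step 7: sign = -, move left. Bounds: (7/4, 29/16). Value = 57/32
The surreal number with sign expansion ++-++-- is 57/32.

57/32


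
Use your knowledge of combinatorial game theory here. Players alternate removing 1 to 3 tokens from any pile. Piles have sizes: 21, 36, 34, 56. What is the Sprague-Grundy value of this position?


Subtraction set: {1, 2, 3}
For this subtraction set, G(n) = n mod 4 (period = max + 1 = 4).
Pile 1 (size 21): G(21) = 21 mod 4 = 1
Pile 2 (size 36): G(36) = 36 mod 4 = 0
Pile 3 (size 34): G(34) = 34 mod 4 = 2
Pile 4 (size 56): G(56) = 56 mod 4 = 0
Total Grundy value = XOR of all: 1 XOR 0 XOR 2 XOR 0 = 3

3


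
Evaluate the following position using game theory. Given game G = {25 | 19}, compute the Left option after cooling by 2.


Original game: {25 | 19} (a switch {a | b} with a > b).
Cooling by t (for t below the temperature (a - b)/2 = 3) taxes each move by t: {a | b} cooled by t is {a - t | b + t}.
Cooling amount: t = 2
Cooled Left option: 25 - 2 = 23
Cooled Right option: 19 + 2 = 21
Cooled game: {23 | 21}
Left option = 23

23


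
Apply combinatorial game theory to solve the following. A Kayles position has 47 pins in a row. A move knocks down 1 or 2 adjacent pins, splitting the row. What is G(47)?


Kayles: a move removes 1 or 2 adjacent pins from a contiguous row.
Removing pins from a row of k leaves two independent rows (a, b) with a + b = k - 1 (one pin) or a + b = k - 2 (two pins); an end removal gives a = 0.
By Sprague-Grundy, G(k) = mex{ G(a) XOR G(b) } over all these splits. G(0) = 0.
G(1): splits (0,0):0^0=0 -> mex({0}) = 1
G(2): splits (0,1):0^1=1 (0,0):0^0=0 -> mex({0, 1}) = 2
G(3): splits (0,2):0^2=2 (1,1):1^1=0 (0,1):0^1=1 -> mex({0, 1, 2}) = 3
G(4): splits (0,3):0^3=3 (1,2):1^2=3 (0,2):0^2=2 (1,1):1^1=0 -> mex({0, 2, 3}) = 1
G(5): splits (0,4):0^1=1 (1,3):1^3=2 (2,2):2^2=0 (0,3):0^3=3 (1,2):1^2=3 -> mex({0, 1, 2, 3}) = 4
G(6) = mex({0, 1, 2, 4}) = 3
G(7) = mex({0, 1, 3, 4, 5}) = 2
G(8) = mex({0, 2, 3, 5, 6}) = 1
G(9) = mex({0, 1, 2, 3, 6, 7}) = 4
G(10) = mex({0, 1, 3, 4, 5, 7}) = 2
G(11) = mex({0, 1, 2, 3, 4, 5}) = 6
G(12) = mex({0, 1, 2, 3, 5, 6, 7}) = 4
G(13) = mex({0, 2, 3, 4, 6, 7}) = 1
G(14) = mex({0, 1, 4, 5, 6, 7}) = 2
G(15) = mex({0, 1, 2, 3, 4, 5, 6}) = 7
G(16) = mex({0, 2, 3, 5, 6, 7}) = 1
G(17) = mex({0, 1, 2, 3, 5, 6, 7}) = 4
G(18) = mex({0, 1, 2, 4, 5, 6}) = 3
G(19) = mex({0, 1, 3, 4, 5, 7}) = 2
G(20) = mex({0, 2, 3, 4, 5, 6, 7}) = 1
G(21) = mex({0, 1, 2, 3, 5, 6, 7}) = 4
G(22) = mex({0, 1, 2, 3, 4, 5, 7}) = 6
G(23) = mex({0, 1, 2, 3, 4, 5, 6}) = 7
G(24) = mex({0, 1, 2, 3, 5, 6, 7}) = 4
G(25) = mex({0, 2, 3, 4, 6, 7}) = 1
G(26) = mex({0, 1, 3, 4, 5, 6, 7}) = 2
G(27) = mex({0, 1, 2, 3, 4, 5, 6, 7}) = 8
G(28) = mex({0, 1, 2, 3, 4, 6, 7, 8}) = 5
G(29) = mex({0, 1, 2, 3, 5, 6, 7, 8, 9}) = 4
G(30) = mex({0, 1, 2, 3, 4, 5, 6, 9, 10}) = 7
G(31) = mex({0, 1, 3, 4, 5, 7, 10, 11}) = 2
G(32) = mex({0, 2, 3, 4, 5, 6, 7, 9, 11}) = 1
G(33) = mex({0, 1, 2, 3, 4, 5, 6, 7, 9, 12}) = 8
G(34) = mex({0, 1, 2, 3, 4, 5, 7, 8, 11, 12}) = 6
G(35) = mex({0, 1, 2, 3, 4, 5, 6, 8, 9, 10, 11}) = 7
G(36) = mex({0, 1, 2, 3, 5, 6, 7, 9, 10}) = 4
G(37) = mex({0, 2, 3, 4, 6, 7, 9, 10, 11, 12}) = 1
G(38) = mex({0, 1, 3, 4, 5, 6, 7, 9, 10, 11, 12}) = 2
G(39) = mex({0, 1, 2, 4, 5, 6, 7, 9, 10, 12, 14}) = 3
G(40) = mex({0, 2, 3, 4, 6, 7, 11, 12, 14}) = 1
G(41) = mex({0, 1, 2, 3, 5, 6, 7, 9, 10, 11, 12}) = 4
G(42) = mex({0, 1, 2, 3, 4, 5, 6, 9, 10}) = 7
G(43) = mex({0, 1, 3, 4, 5, 7, 9, 10, 12, 15}) = 2
G(44) = mex({0, 2, 3, 4, 5, 6, 7, 9, 10, 12, 15}) = 1
G(45) = mex({0, 1, 2, 3, 4, 5, 6, 7, 9, 10, 12, 14}) = 8
G(46) = mex({0, 1, 3, 4, 5, 7, 8, 11, 12, 14}) = 2
G(47) = mex({0, 1, 2, 3, 4, 5, 6, 8, 9, 10, 11, 12}) = 7
Therefore G(47) = 7.

7


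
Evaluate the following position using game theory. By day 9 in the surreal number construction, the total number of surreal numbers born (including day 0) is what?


Day 0: {|} = 0 is born. Count = 1.
Day n: the number of surreal numbers born by day n is 2^(n+1) - 1.
By day 0: 2^1 - 1 = 1
By day 1: 2^2 - 1 = 3
By day 2: 2^3 - 1 = 7
By day 3: 2^4 - 1 = 15
By day 4: 2^5 - 1 = 31
By day 5: 2^6 - 1 = 63
By day 6: 2^7 - 1 = 127
By day 7: 2^8 - 1 = 255
By day 8: 2^9 - 1 = 511
By day 9: 2^10 - 1 = 1023
By day 9: 1023 surreal numbers.

1023


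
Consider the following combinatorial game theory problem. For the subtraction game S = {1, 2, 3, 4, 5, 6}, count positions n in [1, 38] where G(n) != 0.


Subtraction set S = {1, 2, 3, 4, 5, 6}, so G(n) = n mod 7.
G(n) = 0 when n is a multiple of 7.
Multiples of 7 in [1, 38]: 5
N-positions (nonzero Grundy) = 38 - 5 = 33

33


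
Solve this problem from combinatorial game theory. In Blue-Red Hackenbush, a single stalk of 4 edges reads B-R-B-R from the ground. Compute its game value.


Edges (from ground): B-R-B-R
By Berlekamp's sign-expansion rule, a Blue-Red Hackenbush stalk has the value of the surreal number whose sign sequence is the edge sequence with B -> + and R -> -.
Sign sequence: +-+-
Trace the sign expansion in the surreal number tree, starting from 0:
Edge 1: B (sign +) -> bounds (0, +inf), value = 1
Edge 2: R (sign -) -> bounds (0, 1), value = 1/2
Edge 3: B (sign +) -> bounds (1/2, 1), value = 3/4
Edge 4: R (sign -) -> bounds (1/2, 3/4), value = 5/8
Game value = 5/8

5/8


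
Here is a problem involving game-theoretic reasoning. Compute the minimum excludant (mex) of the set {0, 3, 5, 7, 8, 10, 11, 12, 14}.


Set = {0, 3, 5, 7, 8, 10, 11, 12, 14}
0 is in the set.
1 is NOT in the set. This is the mex.
mex = 1

1


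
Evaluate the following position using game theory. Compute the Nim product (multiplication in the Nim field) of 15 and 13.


Nim multiplication is bilinear over XOR: (u XOR v) * w = (u*w) XOR (v*w).
So we split each operand into its bit components and XOR the pairwise Nim products.
15 = 1 + 2 + 4 + 8 (as XOR of powers of 2).
13 = 1 + 4 + 8 (as XOR of powers of 2).
Using the standard Nim-product table on single bits:
  2*2 = 3,   2*4 = 8,   2*8 = 12,
  4*4 = 6,   4*8 = 11,  8*8 = 13,
and  1*x = x (identity), k*l = l*k (commutative).
Pairwise Nim products:
  1 * 1 = 1
  1 * 4 = 4
  1 * 8 = 8
  2 * 1 = 2
  2 * 4 = 8
  2 * 8 = 12
  4 * 1 = 4
  4 * 4 = 6
  4 * 8 = 11
  8 * 1 = 8
  8 * 4 = 11
  8 * 8 = 13
XOR them: 1 XOR 4 XOR 8 XOR 2 XOR 8 XOR 12 XOR 4 XOR 6 XOR 11 XOR 8 XOR 11 XOR 13 = 12.
Result: 15 * 13 = 12 (in Nim).

12


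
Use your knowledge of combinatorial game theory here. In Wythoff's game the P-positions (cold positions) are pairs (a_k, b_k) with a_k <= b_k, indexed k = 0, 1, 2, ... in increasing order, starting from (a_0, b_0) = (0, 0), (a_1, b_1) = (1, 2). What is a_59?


By Wythoff's theorem, a_k = floor(k * phi) and b_k = floor(k * phi^2) = a_k + k, where phi = (1 + sqrt(5))/2 is the golden ratio.
phi = (1 + sqrt(5))/2 = 1.618034
k = 59
k * phi = 59 * 1.618034 = 95.464005
a_59 = floor(k * phi) = 95

95


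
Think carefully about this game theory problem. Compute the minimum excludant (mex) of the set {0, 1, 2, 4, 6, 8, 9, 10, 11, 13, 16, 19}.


Set = {0, 1, 2, 4, 6, 8, 9, 10, 11, 13, 16, 19}
0 is in the set.
1 is in the set.
2 is in the set.
3 is NOT in the set. This is the mex.
mex = 3

3


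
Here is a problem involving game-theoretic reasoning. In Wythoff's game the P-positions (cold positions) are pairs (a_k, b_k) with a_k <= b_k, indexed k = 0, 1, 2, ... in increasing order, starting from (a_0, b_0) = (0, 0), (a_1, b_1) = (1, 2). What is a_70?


By Wythoff's theorem, a_k = floor(k * phi) and b_k = floor(k * phi^2) = a_k + k, where phi = (1 + sqrt(5))/2 is the golden ratio.
phi = (1 + sqrt(5))/2 = 1.618034
k = 70
k * phi = 70 * 1.618034 = 113.262379
a_70 = floor(k * phi) = 113

113


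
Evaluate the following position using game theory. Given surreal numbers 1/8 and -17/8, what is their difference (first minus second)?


x = 1/8, y = -17/8
Converting to common denominator: 8
x = 1/8, y = -17/8
x - y = 1/8 - -17/8 = 9/4

9/4


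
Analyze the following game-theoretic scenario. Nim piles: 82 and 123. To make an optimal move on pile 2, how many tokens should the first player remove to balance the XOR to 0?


Piles: 82 and 123
Current XOR: 82 XOR 123 = 41 (non-zero, so this is an N-position).
To make the XOR zero, we need to find a move that balances the piles.
For pile 2 (size 123): target = 123 XOR 41 = 82
We reduce pile 2 from 123 to 82.
Tokens removed: 123 - 82 = 41
Verification: 82 XOR 82 = 0

41


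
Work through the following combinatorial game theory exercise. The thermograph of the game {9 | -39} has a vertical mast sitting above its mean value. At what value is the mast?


Game = {9 | -39}, a switch {a | b} with numbers a > b.
Its thermograph has left wall a - t and right wall b + t, which meet at t = (a - b)/2, where both equal (a + b)/2. So the mast (mean value) is at (a + b)/2.
Mean = (9 + (-39))/2 = -30/2 = -15

-15


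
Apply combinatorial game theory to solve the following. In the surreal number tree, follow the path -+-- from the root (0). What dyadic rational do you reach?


Sign expansion: -+--
Rule: track bounds (lo, hi), initially (-inf, +inf). On '+', the current value becomes lo and we move to the simplest number in (value, hi): value + 1 if hi = +inf, otherwise the midpoint (value + hi)/2. On '-', the current value becomes hi and we move to value - 1 if lo = -inf, otherwise the midpoint (lo + value)/2.
Start at 0.
Step 1: sign = -, move left. Bounds: (-inf, 0). Value = -1
Step 2: sign = +, move right. Bounds: (-1, 0). Value = -1/2
Step 3: sign = -, move left. Bounds: (-1, -1/2). Value = -3/4
Step 4: sign = -, move left. Bounds: (-1, -3/4). Value = -7/8
The surreal number with sign expansion -+-- is -7/8.

-7/8


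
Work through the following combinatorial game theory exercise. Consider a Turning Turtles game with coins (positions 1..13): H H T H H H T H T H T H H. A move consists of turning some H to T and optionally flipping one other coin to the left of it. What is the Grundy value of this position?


Coins: H H T H H H T H T H T H H
Key fact: a single head at position k behaves exactly like a Nim heap of size k (turning it to T and optionally flipping a coin at j < k corresponds to moving the heap from k to j, or to 0), and heads combine as a disjunctive sum (two heads at the same place would cancel, matching j XOR j = 0). So the Nim-value is the XOR of the 1-indexed positions of the heads.
Face-up positions (1-indexed): [1, 2, 4, 5, 6, 8, 10, 12, 13]
XOR 0 with 1: 0 XOR 1 = 1
XOR 1 with 2: 1 XOR 2 = 3
XOR 3 with 4: 3 XOR 4 = 7
XOR 7 with 5: 7 XOR 5 = 2
XOR 2 with 6: 2 XOR 6 = 4
XOR 4 with 8: 4 XOR 8 = 12
XOR 12 with 10: 12 XOR 10 = 6
XOR 6 with 12: 6 XOR 12 = 10
XOR 10 with 13: 10 XOR 13 = 7
Nim-value = 7

7


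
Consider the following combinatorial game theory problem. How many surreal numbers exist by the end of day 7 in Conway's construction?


Day 0: {|} = 0 is born. Count = 1.
Day n: the number of surreal numbers born by day n is 2^(n+1) - 1.
By day 0: 2^1 - 1 = 1
By day 1: 2^2 - 1 = 3
By day 2: 2^3 - 1 = 7
By day 3: 2^4 - 1 = 15
By day 4: 2^5 - 1 = 31
By day 5: 2^6 - 1 = 63
By day 6: 2^7 - 1 = 127
By day 7: 2^8 - 1 = 255
By day 7: 255 surreal numbers.

255


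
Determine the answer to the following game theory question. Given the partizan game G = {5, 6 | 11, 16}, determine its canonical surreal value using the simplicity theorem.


Left options: {5, 6}, max = 6
Right options: {11, 16}, min = 11
All options are numbers and max(Left) < min(Right), so by the simplicity theorem the value is the simplest (earliest-born) number strictly between 6 and 11.
Integers 7 through 10 all lie strictly between 6 and 11.
Among integers, the simplest (lowest birthday = smallest |n|; 0 is born on day 0, +-n on day n) is 7.
No non-integer in the interval can be simpler: if x is a non-integer in the interval, then floor(x) or ceil(x) also lies in the interval (the interval contains an integer), and both are proper prefixes of x's sign expansion, i.e. born earlier. So the game value is 7.
Game value = 7

7


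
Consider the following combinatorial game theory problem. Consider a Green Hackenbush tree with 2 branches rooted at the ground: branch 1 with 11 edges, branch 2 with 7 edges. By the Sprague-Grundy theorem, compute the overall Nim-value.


The tree has 2 branches from the ground vertex.
In Green Hackenbush, the Nim-value of a simple path of length k is k.
Branch 1: length 11, Nim-value = 11
Branch 2: length 7, Nim-value = 7
Total Nim-value = XOR of all branch values:
0 XOR 11 = 11
11 XOR 7 = 12
Nim-value of the tree = 12

12


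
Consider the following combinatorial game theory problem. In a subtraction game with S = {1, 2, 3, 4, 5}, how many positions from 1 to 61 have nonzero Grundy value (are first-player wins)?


Subtraction set S = {1, 2, 3, 4, 5}, so G(n) = n mod 6.
G(n) = 0 when n is a multiple of 6.
Multiples of 6 in [1, 61]: 10
N-positions (nonzero Grundy) = 61 - 10 = 51

51


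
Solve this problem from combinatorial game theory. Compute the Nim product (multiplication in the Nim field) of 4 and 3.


Nim multiplication is bilinear over XOR: (u XOR v) * w = (u*w) XOR (v*w).
So we split each operand into its bit components and XOR the pairwise Nim products.
4 = 4 (as XOR of powers of 2).
3 = 1 + 2 (as XOR of powers of 2).
Using the standard Nim-product table on single bits:
  2*2 = 3,   2*4 = 8,   2*8 = 12,
  4*4 = 6,   4*8 = 11,  8*8 = 13,
and  1*x = x (identity), k*l = l*k (commutative).
Pairwise Nim products:
  4 * 1 = 4
  4 * 2 = 8
XOR them: 4 XOR 8 = 12.
Result: 4 * 3 = 12 (in Nim).

12


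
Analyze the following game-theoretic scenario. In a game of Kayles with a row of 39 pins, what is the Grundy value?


Kayles: a move removes 1 or 2 adjacent pins from a contiguous row.
Removing pins from a row of k leaves two independent rows (a, b) with a + b = k - 1 (one pin) or a + b = k - 2 (two pins); an end removal gives a = 0.
By Sprague-Grundy, G(k) = mex{ G(a) XOR G(b) } over all these splits. G(0) = 0.
G(1): splits (0,0):0^0=0 -> mex({0}) = 1
G(2): splits (0,1):0^1=1 (0,0):0^0=0 -> mex({0, 1}) = 2
G(3): splits (0,2):0^2=2 (1,1):1^1=0 (0,1):0^1=1 -> mex({0, 1, 2}) = 3
G(4): splits (0,3):0^3=3 (1,2):1^2=3 (0,2):0^2=2 (1,1):1^1=0 -> mex({0, 2, 3}) = 1
G(5): splits (0,4):0^1=1 (1,3):1^3=2 (2,2):2^2=0 (0,3):0^3=3 (1,2):1^2=3 -> mex({0, 1, 2, 3}) = 4
G(6) = mex({0, 1, 2, 4}) = 3
G(7) = mex({0, 1, 3, 4, 5}) = 2
G(8) = mex({0, 2, 3, 5, 6}) = 1
G(9) = mex({0, 1, 2, 3, 6, 7}) = 4
G(10) = mex({0, 1, 3, 4, 5, 7}) = 2
G(11) = mex({0, 1, 2, 3, 4, 5}) = 6
G(12) = mex({0, 1, 2, 3, 5, 6, 7}) = 4
G(13) = mex({0, 2, 3, 4, 6, 7}) = 1
G(14) = mex({0, 1, 4, 5, 6, 7}) = 2
G(15) = mex({0, 1, 2, 3, 4, 5, 6}) = 7
G(16) = mex({0, 2, 3, 5, 6, 7}) = 1
G(17) = mex({0, 1, 2, 3, 5, 6, 7}) = 4
G(18) = mex({0, 1, 2, 4, 5, 6}) = 3
G(19) = mex({0, 1, 3, 4, 5, 7}) = 2
G(20) = mex({0, 2, 3, 4, 5, 6, 7}) = 1
G(21) = mex({0, 1, 2, 3, 5, 6, 7}) = 4
G(22) = mex({0, 1, 2, 3, 4, 5, 7}) = 6
G(23) = mex({0, 1, 2, 3, 4, 5, 6}) = 7
G(24) = mex({0, 1, 2, 3, 5, 6, 7}) = 4
G(25) = mex({0, 2, 3, 4, 6, 7}) = 1
G(26) = mex({0, 1, 3, 4, 5, 6, 7}) = 2
G(27) = mex({0, 1, 2, 3, 4, 5, 6, 7}) = 8
G(28) = mex({0, 1, 2, 3, 4, 6, 7, 8}) = 5
G(29) = mex({0, 1, 2, 3, 5, 6, 7, 8, 9}) = 4
G(30) = mex({0, 1, 2, 3, 4, 5, 6, 9, 10}) = 7
G(31) = mex({0, 1, 3, 4, 5, 7, 10, 11}) = 2
G(32) = mex({0, 2, 3, 4, 5, 6, 7, 9, 11}) = 1
G(33) = mex({0, 1, 2, 3, 4, 5, 6, 7, 9, 12}) = 8
G(34) = mex({0, 1, 2, 3, 4, 5, 7, 8, 11, 12}) = 6
G(35) = mex({0, 1, 2, 3, 4, 5, 6, 8, 9, 10, 11}) = 7
G(36) = mex({0, 1, 2, 3, 5, 6, 7, 9, 10}) = 4
G(37) = mex({0, 2, 3, 4, 6, 7, 9, 10, 11, 12}) = 1
G(38) = mex({0, 1, 3, 4, 5, 6, 7, 9, 10, 11, 12}) = 2
G(39) = mex({0, 1, 2, 4, 5, 6, 7, 9, 10, 12, 14}) = 3
Therefore G(39) = 3.

3


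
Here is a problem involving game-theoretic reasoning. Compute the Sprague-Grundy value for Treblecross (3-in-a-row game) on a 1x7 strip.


Treblecross: place X on empty cells; 3-in-a-row wins.
Playing within two cells of an existing X lets the opponent win at once, so sensible play treats the cells i-2..i+2 around each X as dead. The player left with no safe cell loses, so this is a normal-play take-away game on strips of safe cells.
Placing X at cell i (0-indexed) of a strip of k safe cells leaves independent strips of sizes max(0, i-2) and max(0, k-i-3). Hence G(k) = mex{ G(max(0,i-2)) XOR G(max(0,k-i-3)) : 0 <= i < k }, with G(0) = 0.
G(1): splits (0,0):0^0=0 -> mex({0}) = 1
G(2): splits (0,0):0^0=0 -> mex({0}) = 1
G(3): splits (0,0):0^0=0 -> mex({0}) = 1
G(4): splits (0,1):0^1=1 (0,0):0^0=0 -> mex({0, 1}) = 2
G(5): splits (0,2):0^1=1 (0,1):0^1=1 (0,0):0^0=0 -> mex({0, 1}) = 2
G(6) = mex({1}) = 0
G(7) = mex({0, 1, 2}) = 3
Therefore G(7) = 3.

3


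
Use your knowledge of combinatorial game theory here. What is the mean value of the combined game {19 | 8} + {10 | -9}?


G1 = {19 | 8}, G2 = {10 | -9}
Each is a switch {a | b} with numbers a > b; its mean value is (a + b)/2, and mean value is additive over game sums: m(G1 + G2) = m(G1) + m(G2).
Mean of G1 = (19 + (8))/2 = 27/2 = 27/2
Mean of G2 = (10 + (-9))/2 = 1/2 = 1/2
Mean of G1 + G2 = 27/2 + 1/2 = 14

14


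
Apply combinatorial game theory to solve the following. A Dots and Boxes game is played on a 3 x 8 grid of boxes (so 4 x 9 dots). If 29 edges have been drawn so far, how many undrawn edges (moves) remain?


Grid: 3 x 8 boxes, i.e. 4 rows and 9 columns of dots.
Horizontal edges: (rows + 1) * cols = 4 * 8 = 32
Vertical edges: rows * (cols + 1) = 3 * 9 = 27
Total edges: 32 + 27 = 59
Edges drawn: 29
Remaining: 59 - 29 = 30

30


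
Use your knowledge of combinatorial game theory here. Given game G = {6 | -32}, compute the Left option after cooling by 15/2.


Original game: {6 | -32} (a switch {a | b} with a > b).
Cooling by t (for t below the temperature (a - b)/2 = 19) taxes each move by t: {a | b} cooled by t is {a - t | b + t}.
Cooling amount: t = 15/2
Cooled Left option: 6 - 15/2 = -3/2
Cooled Right option: -32 + 15/2 = -49/2
Cooled game: {-3/2 | -49/2}
Left option = -3/2

-3/2


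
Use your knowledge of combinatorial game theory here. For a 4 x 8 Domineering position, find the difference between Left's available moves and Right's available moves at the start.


Board is 4 x 8 (rows x cols).
Left (vertical) placements: (rows-1) * cols = 3 * 8 = 24
Right (horizontal) placements: rows * (cols-1) = 4 * 7 = 28
Advantage = Left - Right = 24 - 28 = -4

-4


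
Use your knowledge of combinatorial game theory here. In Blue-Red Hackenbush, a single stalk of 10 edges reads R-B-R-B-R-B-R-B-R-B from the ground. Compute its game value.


Edges (from ground): R-B-R-B-R-B-R-B-R-B
By Berlekamp's sign-expansion rule, a Blue-Red Hackenbush stalk has the value of the surreal number whose sign sequence is the edge sequence with B -> + and R -> -.
Sign sequence: -+-+-+-+-+
Trace the sign expansion in the surreal number tree, starting from 0:
Edge 1: R (sign -) -> bounds (-inf, 0), value = -1
Edge 2: B (sign +) -> bounds (-1, 0), value = -1/2
Edge 3: R (sign -) -> bounds (-1, -1/2), value = -3/4
Edge 4: B (sign +) -> bounds (-3/4, -1/2), value = -5/8
Edge 5: R (sign -) -> bounds (-3/4, -5/8), value = -11/16
Edge 6: B (sign +) -> bounds (-11/16, -5/8), value = -21/32
Edge 7: R (sign -) -> bounds (-11/16, -21/32), value = -43/64
Edge 8: B (sign +) -> bounds (-43/64, -21/32), value = -85/128
Edge 9: R (sign -) -> bounds (-43/64, -85/128), value = -171/256
Edge 10: B (sign +) -> bounds (-171/256, -85/128), value = -341/512
Game value = -341/512

-341/512


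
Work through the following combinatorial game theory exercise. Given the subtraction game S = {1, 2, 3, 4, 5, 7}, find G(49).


The subtraction set is S = {1, 2, 3, 4, 5, 7}.
G(k) = mex{ G(k - s) : s in S, s <= k }. We compute iteratively: G(0) = 0.
G(1) = mex({0}) = 1
G(2) = mex({0, 1}) = 2
G(3) = mex({0, 1, 2}) = 3
G(4) = mex({0, 1, 2, 3}) = 4
G(5) = mex({0, 1, 2, 3, 4}) = 5
G(6) = mex({1, 2, 3, 4, 5}) = 0
G(7) = mex({0, 2, 3, 4, 5}) = 1
G(8) = mex({0, 1, 3, 4, 5}) = 2
G(9) = mex({0, 1, 2, 4, 5}) = 3
G(10) = mex({0, 1, 2, 3, 5}) = 4
G(11) = mex({0, 1, 2, 3, 4}) = 5
G(12) = mex({1, 2, 3, 4, 5}) = 0
Observe that G(6)..G(12) = 0, 1, 2, 3, 4, 5, 0 repeats G(0)..G(6) = 0, 1, 2, 3, 4, 5, 0.
For k >= max(S) = 7, G(k) is determined by the previous 7 values G(k-7)..G(k-1); a window of 7 consecutive values has recurred shifted by 6, so by induction G(k + 6) = G(k) for all k >= 0: the sequence is periodic from the start with period 6.
One period: G(0..5) = 0, 1, 2, 3, 4, 5.
49 mod 6 = 1, so G(49) = G(1) = 1.

1


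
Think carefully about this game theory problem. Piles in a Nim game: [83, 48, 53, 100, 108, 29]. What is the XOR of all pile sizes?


We need the XOR (exclusive or) of all pile sizes.
After XOR-ing pile 1 (size 83): 0 XOR 83 = 83
After XOR-ing pile 2 (size 48): 83 XOR 48 = 99
After XOR-ing pile 3 (size 53): 99 XOR 53 = 86
After XOR-ing pile 4 (size 100): 86 XOR 100 = 50
After XOR-ing pile 5 (size 108): 50 XOR 108 = 94
After XOR-ing pile 6 (size 29): 94 XOR 29 = 67
The Nim-value of this position is 67.

67


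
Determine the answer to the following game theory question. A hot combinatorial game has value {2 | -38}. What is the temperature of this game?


The game is {2 | -38}, a switch {a | b} with numbers a > b.
Cooling {a | b} by t gives {a - t | b + t}, which stops being hot when a - t = b + t, i.e. at t = (a - b)/2. So the temperature of a switch is (a - b)/2.
Temperature = (Left option - Right option) / 2
= (2 - (-38)) / 2
= 40 / 2
= 20

20


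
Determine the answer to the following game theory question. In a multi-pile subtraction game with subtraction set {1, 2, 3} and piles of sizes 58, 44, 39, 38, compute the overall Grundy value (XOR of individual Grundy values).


Subtraction set: {1, 2, 3}
For this subtraction set, G(n) = n mod 4 (period = max + 1 = 4).
Pile 1 (size 58): G(58) = 58 mod 4 = 2
Pile 2 (size 44): G(44) = 44 mod 4 = 0
Pile 3 (size 39): G(39) = 39 mod 4 = 3
Pile 4 (size 38): G(38) = 38 mod 4 = 2
Total Grundy value = XOR of all: 2 XOR 0 XOR 3 XOR 2 = 3

3


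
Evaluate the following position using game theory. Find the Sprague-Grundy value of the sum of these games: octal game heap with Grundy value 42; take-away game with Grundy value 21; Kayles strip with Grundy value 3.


By the Sprague-Grundy theorem, the Grundy value of a sum of games is the XOR of individual Grundy values.
octal game heap: Grundy value = 42. Running XOR: 0 XOR 42 = 42
take-away game: Grundy value = 21. Running XOR: 42 XOR 21 = 63
Kayles strip: Grundy value = 3. Running XOR: 63 XOR 3 = 60
The combined Grundy value is 60.

60
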